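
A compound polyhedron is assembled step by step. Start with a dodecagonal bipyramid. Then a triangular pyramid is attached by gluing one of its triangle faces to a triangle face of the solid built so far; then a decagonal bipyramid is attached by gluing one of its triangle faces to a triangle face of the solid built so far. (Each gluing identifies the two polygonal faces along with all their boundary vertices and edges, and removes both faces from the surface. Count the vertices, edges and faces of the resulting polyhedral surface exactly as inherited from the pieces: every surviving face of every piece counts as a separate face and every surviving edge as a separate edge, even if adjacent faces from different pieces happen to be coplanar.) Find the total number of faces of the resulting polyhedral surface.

44

A dodecagonal bipyramid: V=14, E=36, F=24.
Attach a triangular pyramid (V=4, E=6, F=4) along a 3-gon: merge 3 vertices and 3 edges, delete both glued faces → V=15, E=39, F=26.
Attach a decagonal bipyramid (V=12, E=30, F=20) along a 3-gon: merge 3 vertices and 3 edges, delete both glued faces → V=24, E=66, F=44.
Check: V − E + F = 24 − 66 + 44 = 2.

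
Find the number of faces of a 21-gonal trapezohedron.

The n-trapezohedron (dual of the n-antiprism) has V = 2·21 + 2 = 44, E = 4·21 = 84, F = 2·21 = 42.

42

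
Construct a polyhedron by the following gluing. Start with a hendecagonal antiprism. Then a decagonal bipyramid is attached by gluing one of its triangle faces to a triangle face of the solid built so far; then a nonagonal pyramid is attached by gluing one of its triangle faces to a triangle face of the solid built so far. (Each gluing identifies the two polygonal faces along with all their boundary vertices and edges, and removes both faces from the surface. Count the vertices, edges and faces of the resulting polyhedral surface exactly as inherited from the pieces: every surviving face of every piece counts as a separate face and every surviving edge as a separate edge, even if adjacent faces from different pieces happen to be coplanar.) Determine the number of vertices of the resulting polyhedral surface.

38

A hendecagonal antiprism: V=22, E=44, F=24.
Attach a decagonal bipyramid (V=12, E=30, F=20) along a 3-gon: merge 3 vertices and 3 edges, delete both glued faces → V=31, E=71, F=42.
Attach a nonagonal pyramid (V=10, E=18, F=10) along a 3-gon: merge 3 vertices and 3 edges, delete both glued faces → V=38, E=86, F=50.
Check: V − E + F = 38 − 86 + 50 = 2.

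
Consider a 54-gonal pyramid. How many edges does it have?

A pyramid on an n-gon base has one n-gon and n triangles: V = 54 + 1 = 55, E = 2·54 = 108, F = 54 + 1 = 55.
Check: V − E + F = 55 − 108 + 55 = 2.

108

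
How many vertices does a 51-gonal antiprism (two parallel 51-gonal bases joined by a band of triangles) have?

102

An antiprism on an n-gon has two n-gon caps and 2n triangles: V = 2·51 = 102, E = 4·51 = 204, F = 2·51 + 2 = 104.
Check: V − E + F = 102 − 204 + 104 = 2.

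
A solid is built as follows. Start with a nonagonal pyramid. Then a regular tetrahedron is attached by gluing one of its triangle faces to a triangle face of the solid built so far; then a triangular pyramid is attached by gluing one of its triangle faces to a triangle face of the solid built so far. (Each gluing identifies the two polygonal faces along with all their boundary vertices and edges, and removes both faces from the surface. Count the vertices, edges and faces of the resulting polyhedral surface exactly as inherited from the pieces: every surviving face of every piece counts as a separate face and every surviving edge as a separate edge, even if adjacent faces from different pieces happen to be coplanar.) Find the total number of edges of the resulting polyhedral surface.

24

A nonagonal pyramid: V=10, E=18, F=10.
Attach a regular tetrahedron (V=4, E=6, F=4) along a 3-gon: merge 3 vertices and 3 edges, delete both glued faces → V=11, E=21, F=12.
Attach a triangular pyramid (V=4, E=6, F=4) along a 3-gon: merge 3 vertices and 3 edges, delete both glued faces → V=12, E=24, F=14.
Check: V − E + F = 12 − 24 + 14 = 2.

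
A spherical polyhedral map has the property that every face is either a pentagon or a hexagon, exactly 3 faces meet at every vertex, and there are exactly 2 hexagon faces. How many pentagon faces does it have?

Let x be the number of pentagons; then F = 2 + x.
Edge–face incidences: 2E = 6·2 + 5·x = 12 + 5x.
Every vertex has degree 3, so 3V = 2E.
Euler: V − E + F = 2 ⇒ (2E)/3 − E + (2 + x) = 2.
Multiply by 6: 2·(2E) − 3·(2E) + 6·(2 + x) = 12, i.e. 12 + 6x − (12 + 5x) = 12.
Collecting terms: x = 12.
Then 2E = 12 + 5·12 = 72, so E = 36, V = 2E/3 = 24, F = 2 + 12 = 14.

12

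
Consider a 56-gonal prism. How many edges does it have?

168

A prism on an n-gon has two n-gon bases and n rectangular sides: V = 2·56 = 112, E = 3·56 = 168, F = 56 + 2 = 58.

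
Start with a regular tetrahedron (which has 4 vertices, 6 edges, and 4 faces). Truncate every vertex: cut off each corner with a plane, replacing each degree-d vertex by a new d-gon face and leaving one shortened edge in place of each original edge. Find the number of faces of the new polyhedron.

8

Truncation replaces each original edge-end by a new vertex, so V′ = 2E = 12.
Each original edge survives, and each old vertex of degree d contributes d new edges; summing degrees gives Σd = 2E, so E′ = E + 2E = 3E = 18.
Each original face survives and each original vertex becomes one new face: F′ = F + V = 8.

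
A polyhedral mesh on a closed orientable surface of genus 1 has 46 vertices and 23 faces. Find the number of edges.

69

For a closed orientable surface of genus 1, χ = 2 − 2·1 = 0.
E = V + F − (0) = 46 + 23 − (0) = 69.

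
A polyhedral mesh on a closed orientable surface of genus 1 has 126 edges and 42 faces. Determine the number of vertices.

For a closed orientable surface of genus 1, χ = 2 − 2·1 = 0.
V = 0 + E − F = 0 + 126 − 42 = 84.

84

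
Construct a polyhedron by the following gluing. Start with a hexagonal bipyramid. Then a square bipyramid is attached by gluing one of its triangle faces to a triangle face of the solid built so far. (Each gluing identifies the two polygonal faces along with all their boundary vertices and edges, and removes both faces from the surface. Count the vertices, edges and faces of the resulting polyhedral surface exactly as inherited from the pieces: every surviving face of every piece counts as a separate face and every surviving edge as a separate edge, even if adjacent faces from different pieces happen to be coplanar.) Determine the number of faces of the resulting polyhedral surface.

A hexagonal bipyramid: V=8, E=18, F=12.
Attach a square bipyramid (V=6, E=12, F=8) along a 3-gon: merge 3 vertices and 3 edges, delete both glued faces → V=11, E=27, F=18.
Check: V − E + F = 11 − 27 + 18 = 2.

18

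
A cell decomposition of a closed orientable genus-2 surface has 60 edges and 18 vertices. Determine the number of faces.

40

For a closed orientable surface of genus 2, χ = 2 − 2·2 = -2.
F = -2 − V + E = -2 − 18 + 60 = 40.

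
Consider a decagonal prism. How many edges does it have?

A prism on an n-gon has two n-gon bases and n rectangular sides: V = 2·10 = 20, E = 3·10 = 30, F = 10 + 2 = 12.
Check: V − E + F = 20 − 30 + 12 = 2.

30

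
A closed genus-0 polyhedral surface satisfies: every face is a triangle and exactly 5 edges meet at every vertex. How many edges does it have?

30

Each face has 3 edges and each edge borders two faces, so 2E = 3F.
Each vertex has degree 5, so 5V = 2E and hence V = 3F/5.
Euler: V − E + F = 2 ⇒ (3F/5) − (3F/2) + F = 2.
Multiply by 10: (6 − 15 + 10)F = 20, i.e. 1F = 20.
So F = 20, E = 3·20/2 = 30, V = 3·20/5 = 12.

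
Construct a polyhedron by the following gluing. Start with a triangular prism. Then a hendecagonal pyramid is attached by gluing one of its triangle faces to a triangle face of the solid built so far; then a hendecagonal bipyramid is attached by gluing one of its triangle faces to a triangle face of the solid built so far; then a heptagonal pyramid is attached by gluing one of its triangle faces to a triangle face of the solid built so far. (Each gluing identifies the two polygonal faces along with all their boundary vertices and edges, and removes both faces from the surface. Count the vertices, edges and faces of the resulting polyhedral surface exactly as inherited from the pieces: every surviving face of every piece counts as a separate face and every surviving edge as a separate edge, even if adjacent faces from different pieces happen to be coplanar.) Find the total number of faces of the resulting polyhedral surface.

41

A triangular prism: V=6, E=9, F=5.
Attach a hendecagonal pyramid (V=12, E=22, F=12) along a 3-gon: merge 3 vertices and 3 edges, delete both glued faces → V=15, E=28, F=15.
Attach a hendecagonal bipyramid (V=13, E=33, F=22) along a 3-gon: merge 3 vertices and 3 edges, delete both glued faces → V=25, E=58, F=35.
Attach a heptagonal pyramid (V=8, E=14, F=8) along a 3-gon: merge 3 vertices and 3 edges, delete both glued faces → V=30, E=69, F=41.
Check: V − E + F = 30 − 69 + 41 = 2.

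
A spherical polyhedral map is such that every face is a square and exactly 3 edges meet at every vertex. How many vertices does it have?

8

Each face has 4 edges and each edge borders two faces, so 2E = 4F.
Each vertex has degree 3, so 3V = 2E and hence V = 4F/3.
Euler: V − E + F = 2 ⇒ (4F/3) − (4F/2) + F = 2.
Multiply by 6: (8 − 12 + 6)F = 12, i.e. 2F = 12.
So F = 6, E = 4·6/2 = 12, V = 4·6/3 = 8.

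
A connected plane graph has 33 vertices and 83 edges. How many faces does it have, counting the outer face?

52

Euler's formula for a connected plane graph: V − E + F = 2, so F = 2 − 33 + 83 = 52.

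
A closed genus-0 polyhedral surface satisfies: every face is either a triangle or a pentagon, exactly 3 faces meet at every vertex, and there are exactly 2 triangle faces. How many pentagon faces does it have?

Let x be the number of pentagons; then F = 2 + x.
Edge–face incidences: 2E = 3·2 + 5·x = 6 + 5x.
Every vertex has degree 3, so 3V = 2E.
Euler: V − E + F = 2 ⇒ (2E)/3 − E + (2 + x) = 2.
Multiply by 6: 2·(2E) − 3·(2E) + 6·(2 + x) = 12, i.e. 12 + 6x − (6 + 5x) = 12.
Collecting terms: x + 6 = 12, so x = 6.
Then 2E = 6 + 5·6 = 36, so E = 18, V = 2E/3 = 12, F = 2 + 6 = 8.

6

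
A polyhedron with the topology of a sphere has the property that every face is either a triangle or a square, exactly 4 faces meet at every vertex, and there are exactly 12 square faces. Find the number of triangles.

Let x be the number of triangles; then F = 12 + x.
Edge–face incidences: 2E = 4·12 + 3·x = 48 + 3x.
Every vertex has degree 4, so 4V = 2E.
Euler: V − E + F = 2 ⇒ (2E)/4 − E + (12 + x) = 2.
Multiply by 8: 2·(2E) − 4·(2E) + 8·(12 + x) = 16, i.e. 96 + 8x − 2·(48 + 3x) = 16.
Collecting terms: 2x = 16, so x = 8.
Then 2E = 48 + 3·8 = 72, so E = 36, V = 2E/4 = 18, F = 12 + 8 = 20.

8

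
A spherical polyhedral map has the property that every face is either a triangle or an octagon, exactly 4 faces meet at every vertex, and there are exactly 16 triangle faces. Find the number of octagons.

2

Let x be the number of octagons; then F = 16 + x.
Edge–face incidences: 2E = 3·16 + 8·x = 48 + 8x.
Every vertex has degree 4, so 4V = 2E.
Euler: V − E + F = 2 ⇒ (2E)/4 − E + (16 + x) = 2.
Multiply by 8: 2·(2E) − 4·(2E) + 8·(16 + x) = 16, i.e. 128 + 8x − 2·(48 + 8x) = 16.
Collecting terms: −8x + 32 = 16, so −8x = −16, so x = 2.
Then 2E = 48 + 8·2 = 64, so E = 32, V = 2E/4 = 16, F = 16 + 2 = 18.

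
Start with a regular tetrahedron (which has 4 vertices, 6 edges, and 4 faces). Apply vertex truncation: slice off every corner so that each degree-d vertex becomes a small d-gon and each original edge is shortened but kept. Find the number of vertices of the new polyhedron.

Truncation replaces each original edge-end by a new vertex, so V′ = 2E = 12.
Each original edge survives, and each old vertex of degree d contributes d new edges; summing degrees gives Σd = 2E, so E′ = E + 2E = 3E = 18.
Each original face survives and each original vertex becomes one new face: F′ = F + V = 8.

12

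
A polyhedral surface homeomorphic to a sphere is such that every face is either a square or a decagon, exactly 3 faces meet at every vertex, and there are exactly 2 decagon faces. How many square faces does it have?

Let x be the number of squares; then F = 2 + x.
Edge–face incidences: 2E = 10·2 + 4·x = 20 + 4x.
Every vertex has degree 3, so 3V = 2E.
Euler: V − E + F = 2 ⇒ (2E)/3 − E + (2 + x) = 2.
Multiply by 6: 2·(2E) − 3·(2E) + 6·(2 + x) = 12, i.e. 12 + 6x − (20 + 4x) = 12.
Collecting terms: 2x − 8 = 12, so 2x = 20, so x = 10.
Then 2E = 20 + 4·10 = 60, so E = 30, V = 2E/3 = 20, F = 2 + 10 = 12.

10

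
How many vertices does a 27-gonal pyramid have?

28

A pyramid on an n-gon base has one n-gon and n triangles: V = 27 + 1 = 28, E = 2·27 = 54, F = 27 + 1 = 28.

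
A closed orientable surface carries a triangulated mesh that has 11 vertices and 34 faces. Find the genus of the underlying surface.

4

Every face is a triangle, so 2E = 3·34 = 102, giving E = 51.
χ = V − E + F = 11 − 51 + 34 = -6.
For a closed orientable surface χ = 2 − 2g, so g = (2 − (-6))/2 = 4.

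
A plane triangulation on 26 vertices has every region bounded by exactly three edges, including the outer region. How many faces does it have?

48

In a plane triangulation 3F = 2E and V − E + F = 2, so F = 2V − 4 = 2·26 − 4 = 48.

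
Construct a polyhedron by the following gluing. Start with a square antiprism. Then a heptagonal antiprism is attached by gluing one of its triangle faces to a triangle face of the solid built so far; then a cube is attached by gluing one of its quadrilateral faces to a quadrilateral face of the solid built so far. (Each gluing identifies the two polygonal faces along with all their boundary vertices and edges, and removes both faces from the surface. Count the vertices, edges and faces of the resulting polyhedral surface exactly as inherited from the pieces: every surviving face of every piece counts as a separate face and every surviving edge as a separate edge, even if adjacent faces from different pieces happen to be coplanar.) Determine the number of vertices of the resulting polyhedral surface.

23

A square antiprism: V=8, E=16, F=10.
Attach a heptagonal antiprism (V=14, E=28, F=16) along a 3-gon: merge 3 vertices and 3 edges, delete both glued faces → V=19, E=41, F=24.
Attach a cube (V=8, E=12, F=6) along a 4-gon: merge 4 vertices and 4 edges, delete both glued faces → V=23, E=49, F=28.
Check: V − E + F = 23 − 49 + 28 = 2.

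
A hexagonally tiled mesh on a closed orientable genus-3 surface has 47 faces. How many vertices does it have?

90

χ = 2 − 2·3 = -4, and every face is a hexagon so 6F = 2E.
E = 6·47/2 = 141. Then V = -4 + E − F = -4 + 141 − 47 = 90.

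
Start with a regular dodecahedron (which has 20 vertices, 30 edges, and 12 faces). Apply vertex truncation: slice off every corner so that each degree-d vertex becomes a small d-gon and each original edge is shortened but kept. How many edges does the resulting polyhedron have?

Truncation replaces each original edge-end by a new vertex, so V′ = 2E = 60.
Each original edge survives, and each old vertex of degree d contributes d new edges; summing degrees gives Σd = 2E, so E′ = E + 2E = 3E = 90.
Each original face survives and each original vertex becomes one new face: F′ = F + V = 32.

90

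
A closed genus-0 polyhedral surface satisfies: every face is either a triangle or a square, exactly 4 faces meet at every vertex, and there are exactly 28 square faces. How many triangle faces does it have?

8

Let x be the number of triangles; then F = 28 + x.
Edge–face incidences: 2E = 4·28 + 3·x = 112 + 3x.
Every vertex has degree 4, so 4V = 2E.
Euler: V − E + F = 2 ⇒ (2E)/4 − E + (28 + x) = 2.
Multiply by 8: 2·(2E) − 4·(2E) + 8·(28 + x) = 16, i.e. 224 + 8x − 2·(112 + 3x) = 16.
Collecting terms: 2x = 16, so x = 8.
Then 2E = 112 + 3·8 = 136, so E = 68, V = 2E/4 = 34, F = 28 + 8 = 36.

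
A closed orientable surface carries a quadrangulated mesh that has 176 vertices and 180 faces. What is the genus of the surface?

Every face is a square, so 2E = 4·180 = 720, giving E = 360.
χ = V − E + F = 176 − 360 + 180 = -4.
For a closed orientable surface χ = 2 − 2g, so g = (2 − (-4))/2 = 3.

3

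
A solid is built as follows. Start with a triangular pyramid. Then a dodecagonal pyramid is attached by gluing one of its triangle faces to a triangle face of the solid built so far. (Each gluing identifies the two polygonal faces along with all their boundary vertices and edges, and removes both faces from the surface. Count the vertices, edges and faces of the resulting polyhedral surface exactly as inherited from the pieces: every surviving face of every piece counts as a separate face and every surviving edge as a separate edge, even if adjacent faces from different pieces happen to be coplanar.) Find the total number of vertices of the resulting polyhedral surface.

14

A triangular pyramid: V=4, E=6, F=4.
Attach a dodecagonal pyramid (V=13, E=24, F=13) along a 3-gon: merge 3 vertices and 3 edges, delete both glued faces → V=14, E=27, F=15.
Check: V − E + F = 14 − 27 + 15 = 2.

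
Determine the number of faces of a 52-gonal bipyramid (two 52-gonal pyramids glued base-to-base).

A bipyramid over an n-gon has 2n triangular faces and n + 2 vertices: V = 52 + 2 = 54, E = 3·52 = 156, F = 2·52 = 104.

104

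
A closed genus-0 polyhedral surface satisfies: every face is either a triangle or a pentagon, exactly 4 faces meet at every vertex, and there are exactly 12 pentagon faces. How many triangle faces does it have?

Let x be the number of triangles; then F = 12 + x.
Edge–face incidences: 2E = 5·12 + 3·x = 60 + 3x.
Every vertex has degree 4, so 4V = 2E.
Euler: V − E + F = 2 ⇒ (2E)/4 − E + (12 + x) = 2.
Multiply by 8: 2·(2E) − 4·(2E) + 8·(12 + x) = 16, i.e. 96 + 8x − 2·(60 + 3x) = 16.
Collecting terms: 2x − 24 = 16, so 2x = 40, so x = 20.
Then 2E = 60 + 3·20 = 120, so E = 60, V = 2E/4 = 30, F = 12 + 20 = 32.

20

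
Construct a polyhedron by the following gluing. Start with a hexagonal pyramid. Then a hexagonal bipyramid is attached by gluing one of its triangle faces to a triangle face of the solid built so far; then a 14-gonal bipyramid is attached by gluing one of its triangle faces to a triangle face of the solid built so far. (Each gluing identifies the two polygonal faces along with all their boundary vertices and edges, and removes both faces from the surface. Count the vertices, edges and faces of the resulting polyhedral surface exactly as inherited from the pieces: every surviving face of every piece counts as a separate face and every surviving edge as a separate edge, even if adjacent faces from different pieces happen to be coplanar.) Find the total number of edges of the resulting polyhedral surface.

A hexagonal pyramid: V=7, E=12, F=7.
Attach a hexagonal bipyramid (V=8, E=18, F=12) along a 3-gon: merge 3 vertices and 3 edges, delete both glued faces → V=12, E=27, F=17.
Attach a 14-gonal bipyramid (V=16, E=42, F=28) along a 3-gon: merge 3 vertices and 3 edges, delete both glued faces → V=25, E=66, F=43.
Check: V − E + F = 25 − 66 + 43 = 2.

66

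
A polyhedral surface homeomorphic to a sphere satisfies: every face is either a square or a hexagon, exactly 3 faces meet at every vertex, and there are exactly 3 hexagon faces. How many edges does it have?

Let x be the number of squares; then F = 3 + x.
Edge–face incidences: 2E = 6·3 + 4·x = 18 + 4x.
Every vertex has degree 3, so 3V = 2E.
Euler: V − E + F = 2 ⇒ (2E)/3 − E + (3 + x) = 2.
Multiply by 6: 2·(2E) − 3·(2E) + 6·(3 + x) = 12, i.e. 18 + 6x − (18 + 4x) = 12.
Collecting terms: 2x = 12, so x = 6.
Then 2E = 18 + 4·6 = 42, so E = 21, V = 2E/3 = 14, F = 3 + 6 = 9.

21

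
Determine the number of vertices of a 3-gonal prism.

6

A prism on an n-gon has two n-gon bases and n rectangular sides: V = 2·3 = 6, E = 3·3 = 9, F = 3 + 2 = 5.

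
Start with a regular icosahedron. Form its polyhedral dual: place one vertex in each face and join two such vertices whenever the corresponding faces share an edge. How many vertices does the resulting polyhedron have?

The base solid has V = 12, E = 30, F = 20.
The dual swaps V and F and preserves E: V′ = F = 20, E′ = E = 30, F′ = V = 12.

20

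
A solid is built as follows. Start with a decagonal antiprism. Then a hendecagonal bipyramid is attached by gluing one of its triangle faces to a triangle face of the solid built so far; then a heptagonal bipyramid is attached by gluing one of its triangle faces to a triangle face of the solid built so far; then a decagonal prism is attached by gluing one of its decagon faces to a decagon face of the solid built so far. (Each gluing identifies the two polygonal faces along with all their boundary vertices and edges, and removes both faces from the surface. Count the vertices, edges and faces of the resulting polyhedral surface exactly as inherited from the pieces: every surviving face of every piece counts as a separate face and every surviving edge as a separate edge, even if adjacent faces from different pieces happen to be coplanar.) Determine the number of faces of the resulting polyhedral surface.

64

A decagonal antiprism: V=20, E=40, F=22.
Attach a hendecagonal bipyramid (V=13, E=33, F=22) along a 3-gon: merge 3 vertices and 3 edges, delete both glued faces → V=30, E=70, F=42.
Attach a heptagonal bipyramid (V=9, E=21, F=14) along a 3-gon: merge 3 vertices and 3 edges, delete both glued faces → V=36, E=88, F=54.
Attach a decagonal prism (V=20, E=30, F=12) along a 10-gon: merge 10 vertices and 10 edges, delete both glued faces → V=46, E=108, F=64.
Check: V − E + F = 46 − 108 + 64 = 2.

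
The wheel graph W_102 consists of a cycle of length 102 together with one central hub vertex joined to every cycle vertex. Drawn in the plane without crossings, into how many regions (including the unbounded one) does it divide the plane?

W_102 has V = 102 + 1 = 103 vertices and E = 2·102 = 204 edges.
By Euler's formula F = 2 − V + E = 2 − 103 + 204 = 103.

103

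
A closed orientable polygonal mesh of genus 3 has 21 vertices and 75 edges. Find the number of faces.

For a closed orientable surface of genus 3, χ = 2 − 2·3 = -4.
F = -4 − V + E = -4 − 21 + 75 = 50.

50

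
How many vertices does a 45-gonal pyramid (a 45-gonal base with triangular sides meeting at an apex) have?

46

A pyramid on an n-gon base has one n-gon and n triangles: V = 45 + 1 = 46, E = 2·45 = 90, F = 45 + 1 = 46.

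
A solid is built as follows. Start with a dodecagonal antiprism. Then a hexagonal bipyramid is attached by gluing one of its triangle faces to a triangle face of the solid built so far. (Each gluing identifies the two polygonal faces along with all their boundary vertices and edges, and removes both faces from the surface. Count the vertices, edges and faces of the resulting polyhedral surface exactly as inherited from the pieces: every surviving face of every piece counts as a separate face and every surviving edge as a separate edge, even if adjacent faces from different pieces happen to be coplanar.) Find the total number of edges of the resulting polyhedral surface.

A dodecagonal antiprism: V=24, E=48, F=26.
Attach a hexagonal bipyramid (V=8, E=18, F=12) along a 3-gon: merge 3 vertices and 3 edges, delete both glued faces → V=29, E=63, F=36.
Check: V − E + F = 29 − 63 + 36 = 2.

63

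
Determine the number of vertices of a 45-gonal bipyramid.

A bipyramid over an n-gon has 2n triangular faces and n + 2 vertices: V = 45 + 2 = 47, E = 3·45 = 135, F = 2·45 = 90.

47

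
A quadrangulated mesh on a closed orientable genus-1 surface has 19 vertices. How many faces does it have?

χ = 2 − 2·1 = 0, and every face is a square so 4F = 2E.
V − E + F = 0 with E = 4F/2 gives 19 − (4/2 − 1)·F = 0, so F = 19 and E = 38.

19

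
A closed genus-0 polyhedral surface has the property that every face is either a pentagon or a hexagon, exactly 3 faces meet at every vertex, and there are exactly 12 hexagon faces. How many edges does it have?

Let x be the number of pentagons; then F = 12 + x.
Edge–face incidences: 2E = 6·12 + 5·x = 72 + 5x.
Every vertex has degree 3, so 3V = 2E.
Euler: V − E + F = 2 ⇒ (2E)/3 − E + (12 + x) = 2.
Multiply by 6: 2·(2E) − 3·(2E) + 6·(12 + x) = 12, i.e. 72 + 6x − (72 + 5x) = 12.
Collecting terms: x = 12.
Then 2E = 72 + 5·12 = 132, so E = 66, V = 2E/3 = 44, F = 12 + 12 = 24.

66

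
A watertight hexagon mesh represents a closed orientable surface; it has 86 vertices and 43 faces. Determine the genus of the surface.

Every face is a hexagon, so 2E = 6·43 = 258, giving E = 129.
χ = V − E + F = 86 − 129 + 43 = 0.
For a closed orientable surface χ = 2 − 2g, so g = (2 − (0))/2 = 1.

1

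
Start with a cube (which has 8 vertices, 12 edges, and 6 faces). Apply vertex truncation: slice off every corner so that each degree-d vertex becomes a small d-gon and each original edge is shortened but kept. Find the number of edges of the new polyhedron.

Truncation replaces each original edge-end by a new vertex, so V′ = 2E = 24.
Each original edge survives, and each old vertex of degree d contributes d new edges; summing degrees gives Σd = 2E, so E′ = E + 2E = 3E = 36.
Each original face survives and each original vertex becomes one new face: F′ = F + V = 14.

36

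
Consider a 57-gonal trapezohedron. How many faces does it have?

The n-trapezohedron (dual of the n-antiprism) has V = 2·57 + 2 = 116, E = 4·57 = 228, F = 2·57 = 114.

114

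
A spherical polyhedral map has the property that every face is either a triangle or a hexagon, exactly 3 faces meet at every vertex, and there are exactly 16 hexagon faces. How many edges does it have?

54

Let x be the number of triangles; then F = 16 + x.
Edge–face incidences: 2E = 6·16 + 3·x = 96 + 3x.
Every vertex has degree 3, so 3V = 2E.
Euler: V − E + F = 2 ⇒ (2E)/3 − E + (16 + x) = 2.
Multiply by 6: 2·(2E) − 3·(2E) + 6·(16 + x) = 12, i.e. 96 + 6x − (96 + 3x) = 12.
Collecting terms: 3x = 12, so x = 4.
Then 2E = 96 + 3·4 = 108, so E = 54, V = 2E/3 = 36, F = 16 + 4 = 20.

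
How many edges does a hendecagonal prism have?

33

A prism on an n-gon has two n-gon bases and n rectangular sides: V = 2·11 = 22, E = 3·11 = 33, F = 11 + 2 = 13.
Check: V − E + F = 22 − 33 + 13 = 2.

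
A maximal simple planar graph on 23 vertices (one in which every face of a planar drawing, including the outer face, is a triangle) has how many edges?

63

In a plane triangulation 3F = 2E and V − E + F = 2, so E = 3V − 6 = 3·23 − 6 = 63.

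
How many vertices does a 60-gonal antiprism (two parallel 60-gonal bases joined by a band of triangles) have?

120

An antiprism on an n-gon has two n-gon caps and 2n triangles: V = 2·60 = 120, E = 4·60 = 240, F = 2·60 + 2 = 122.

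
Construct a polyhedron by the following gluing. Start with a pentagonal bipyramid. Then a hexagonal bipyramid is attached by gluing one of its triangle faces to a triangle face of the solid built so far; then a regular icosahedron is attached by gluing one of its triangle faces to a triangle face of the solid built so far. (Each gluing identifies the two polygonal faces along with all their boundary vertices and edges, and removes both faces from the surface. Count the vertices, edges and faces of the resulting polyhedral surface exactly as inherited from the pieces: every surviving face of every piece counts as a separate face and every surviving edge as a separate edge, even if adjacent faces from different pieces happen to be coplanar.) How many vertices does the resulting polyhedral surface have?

A pentagonal bipyramid: V=7, E=15, F=10.
Attach a hexagonal bipyramid (V=8, E=18, F=12) along a 3-gon: merge 3 vertices and 3 edges, delete both glued faces → V=12, E=30, F=20.
Attach a regular icosahedron (V=12, E=30, F=20) along a 3-gon: merge 3 vertices and 3 edges, delete both glued faces → V=21, E=57, F=38.
Check: V − E + F = 21 − 57 + 38 = 2.

21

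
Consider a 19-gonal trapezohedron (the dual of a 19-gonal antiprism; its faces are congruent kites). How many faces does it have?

The n-trapezohedron (dual of the n-antiprism) has V = 2·19 + 2 = 40, E = 4·19 = 76, F = 2·19 = 38.

38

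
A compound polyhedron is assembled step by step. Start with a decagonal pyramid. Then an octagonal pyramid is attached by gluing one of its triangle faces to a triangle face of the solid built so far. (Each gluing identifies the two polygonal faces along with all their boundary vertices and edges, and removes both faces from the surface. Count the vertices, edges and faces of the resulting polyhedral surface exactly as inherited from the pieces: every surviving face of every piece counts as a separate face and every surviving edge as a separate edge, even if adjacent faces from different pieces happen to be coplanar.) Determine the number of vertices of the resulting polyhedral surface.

A decagonal pyramid: V=11, E=20, F=11.
Attach an octagonal pyramid (V=9, E=16, F=9) along a 3-gon: merge 3 vertices and 3 edges, delete both glued faces → V=17, E=33, F=18.
Check: V − E + F = 17 − 33 + 18 = 2.

17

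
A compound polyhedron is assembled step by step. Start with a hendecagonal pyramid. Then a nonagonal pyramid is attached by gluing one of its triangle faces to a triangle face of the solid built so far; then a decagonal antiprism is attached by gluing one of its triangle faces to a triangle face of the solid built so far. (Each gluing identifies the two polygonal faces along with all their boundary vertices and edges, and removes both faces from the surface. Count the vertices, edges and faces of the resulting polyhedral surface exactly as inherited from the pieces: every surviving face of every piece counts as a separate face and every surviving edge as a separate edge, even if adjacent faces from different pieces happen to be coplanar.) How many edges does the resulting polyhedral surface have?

A hendecagonal pyramid: V=12, E=22, F=12.
Attach a nonagonal pyramid (V=10, E=18, F=10) along a 3-gon: merge 3 vertices and 3 edges, delete both glued faces → V=19, E=37, F=20.
Attach a decagonal antiprism (V=20, E=40, F=22) along a 3-gon: merge 3 vertices and 3 edges, delete both glued faces → V=36, E=74, F=40.
Check: V − E + F = 36 − 74 + 40 = 2.

74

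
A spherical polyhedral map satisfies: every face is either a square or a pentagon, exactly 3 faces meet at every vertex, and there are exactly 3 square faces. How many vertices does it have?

Let x be the number of pentagons; then F = 3 + x.
Edge–face incidences: 2E = 4·3 + 5·x = 12 + 5x.
Every vertex has degree 3, so 3V = 2E.
Euler: V − E + F = 2 ⇒ (2E)/3 − E + (3 + x) = 2.
Multiply by 6: 2·(2E) − 3·(2E) + 6·(3 + x) = 12, i.e. 18 + 6x − (12 + 5x) = 12.
Collecting terms: x + 6 = 12, so x = 6.
Then 2E = 12 + 5·6 = 42, so E = 21, V = 2E/3 = 14, F = 3 + 6 = 9.

14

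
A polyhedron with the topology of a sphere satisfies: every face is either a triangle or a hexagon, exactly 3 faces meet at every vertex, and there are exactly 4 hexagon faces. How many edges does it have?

Let x be the number of triangles; then F = 4 + x.
Edge–face incidences: 2E = 6·4 + 3·x = 24 + 3x.
Every vertex has degree 3, so 3V = 2E.
Euler: V − E + F = 2 ⇒ (2E)/3 − E + (4 + x) = 2.
Multiply by 6: 2·(2E) − 3·(2E) + 6·(4 + x) = 12, i.e. 24 + 6x − (24 + 3x) = 12.
Collecting terms: 3x = 12, so x = 4.
Then 2E = 24 + 3·4 = 36, so E = 18, V = 2E/3 = 12, F = 4 + 4 = 8.

18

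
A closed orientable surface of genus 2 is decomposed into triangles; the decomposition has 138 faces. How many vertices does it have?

χ = 2 − 2·2 = -2, and every face is a triangle so 3F = 2E.
E = 3·138/2 = 207. Then V = -2 + E − F = -2 + 207 − 138 = 67.

67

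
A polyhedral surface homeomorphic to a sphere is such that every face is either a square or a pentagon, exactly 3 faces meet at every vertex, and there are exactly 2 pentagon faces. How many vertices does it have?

Let x be the number of squares; then F = 2 + x.
Edge–face incidences: 2E = 5·2 + 4·x = 10 + 4x.
Every vertex has degree 3, so 3V = 2E.
Euler: V − E + F = 2 ⇒ (2E)/3 − E + (2 + x) = 2.
Multiply by 6: 2·(2E) − 3·(2E) + 6·(2 + x) = 12, i.e. 12 + 6x − (10 + 4x) = 12.
Collecting terms: 2x + 2 = 12, so 2x = 10, so x = 5.
Then 2E = 10 + 4·5 = 30, so E = 15, V = 2E/3 = 10, F = 2 + 5 = 7.

10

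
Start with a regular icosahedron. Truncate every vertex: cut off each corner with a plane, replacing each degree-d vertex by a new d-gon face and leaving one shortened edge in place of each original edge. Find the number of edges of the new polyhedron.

The base solid has V = 12, E = 30, F = 20.
Truncation replaces each original edge-end by a new vertex, so V′ = 2E = 60.
Each original edge survives, and each old vertex of degree d contributes d new edges; summing degrees gives Σd = 2E, so E′ = E + 2E = 3E = 90.
Each original face survives and each original vertex becomes one new face: F′ = F + V = 32.

90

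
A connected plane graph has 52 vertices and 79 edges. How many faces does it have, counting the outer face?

Euler's formula for a connected plane graph: V − E + F = 2, so F = 2 − 52 + 79 = 29.

29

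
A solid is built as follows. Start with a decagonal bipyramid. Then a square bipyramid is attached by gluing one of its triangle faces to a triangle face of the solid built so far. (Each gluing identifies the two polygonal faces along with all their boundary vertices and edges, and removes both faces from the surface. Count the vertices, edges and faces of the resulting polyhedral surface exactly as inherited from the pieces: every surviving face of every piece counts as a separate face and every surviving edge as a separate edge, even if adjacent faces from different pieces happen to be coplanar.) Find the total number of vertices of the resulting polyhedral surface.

A decagonal bipyramid: V=12, E=30, F=20.
Attach a square bipyramid (V=6, E=12, F=8) along a 3-gon: merge 3 vertices and 3 edges, delete both glued faces → V=15, E=39, F=26.
Check: V − E + F = 15 − 39 + 26 = 2.

15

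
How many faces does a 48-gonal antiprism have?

98

An antiprism on an n-gon has two n-gon caps and 2n triangles: V = 2·48 = 96, E = 4·48 = 192, F = 2·48 + 2 = 98.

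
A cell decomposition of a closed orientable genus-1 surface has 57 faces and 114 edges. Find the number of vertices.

57

For a closed orientable surface of genus 1, χ = 2 − 2·1 = 0.
V = 0 + E − F = 0 + 114 − 57 = 57.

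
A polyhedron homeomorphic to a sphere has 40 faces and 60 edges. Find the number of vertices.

Here V − E + F = 2.
V = 2 + E − F = 2 + 60 − 40 = 22.

22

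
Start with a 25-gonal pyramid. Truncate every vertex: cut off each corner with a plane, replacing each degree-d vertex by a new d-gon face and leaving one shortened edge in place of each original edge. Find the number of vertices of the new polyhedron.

100

The base solid has V = 26, E = 50, F = 26.
Truncation replaces each original edge-end by a new vertex, so V′ = 2E = 100.
Each original edge survives, and each old vertex of degree d contributes d new edges; summing degrees gives Σd = 2E, so E′ = E + 2E = 3E = 150.
Each original face survives and each original vertex becomes one new face: F′ = F + V = 52.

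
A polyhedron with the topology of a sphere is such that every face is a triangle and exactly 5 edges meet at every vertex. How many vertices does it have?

12

Each face has 3 edges and each edge borders two faces, so 2E = 3F.
Each vertex has degree 5, so 5V = 2E and hence V = 3F/5.
Euler: V − E + F = 2 ⇒ (3F/5) − (3F/2) + F = 2.
Multiply by 10: (6 − 15 + 10)F = 20, i.e. 1F = 20.
So F = 20, E = 3·20/2 = 30, V = 3·20/5 = 12.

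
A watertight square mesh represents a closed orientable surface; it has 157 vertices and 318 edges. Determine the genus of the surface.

Every face is a square and each edge borders two faces, so 4F = 2·318, giving F = 159.
χ = V − E + F = 157 − 318 + 159 = -2.
For a closed orientable surface χ = 2 − 2g, so g = (2 − (-2))/2 = 2.

2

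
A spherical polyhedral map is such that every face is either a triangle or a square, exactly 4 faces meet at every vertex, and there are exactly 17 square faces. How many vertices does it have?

Let x be the number of triangles; then F = 17 + x.
Edge–face incidences: 2E = 4·17 + 3·x = 68 + 3x.
Every vertex has degree 4, so 4V = 2E.
Euler: V − E + F = 2 ⇒ (2E)/4 − E + (17 + x) = 2.
Multiply by 8: 2·(2E) − 4·(2E) + 8·(17 + x) = 16, i.e. 136 + 8x − 2·(68 + 3x) = 16.
Collecting terms: 2x = 16, so x = 8.
Then 2E = 68 + 3·8 = 92, so E = 46, V = 2E/4 = 23, F = 17 + 8 = 25.

23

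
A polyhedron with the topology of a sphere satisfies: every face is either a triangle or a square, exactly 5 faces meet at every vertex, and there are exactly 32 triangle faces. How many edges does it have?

60

Let x be the number of squares; then F = 32 + x.
Edge–face incidences: 2E = 3·32 + 4·x = 96 + 4x.
Every vertex has degree 5, so 5V = 2E.
Euler: V − E + F = 2 ⇒ (2E)/5 − E + (32 + x) = 2.
Multiply by 10: 2·(2E) − 5·(2E) + 10·(32 + x) = 20, i.e. 320 + 10x − 3·(96 + 4x) = 20.
Collecting terms: −2x + 32 = 20, so −2x = −12, so x = 6.
Then 2E = 96 + 4·6 = 120, so E = 60, V = 2E/5 = 24, F = 32 + 6 = 38.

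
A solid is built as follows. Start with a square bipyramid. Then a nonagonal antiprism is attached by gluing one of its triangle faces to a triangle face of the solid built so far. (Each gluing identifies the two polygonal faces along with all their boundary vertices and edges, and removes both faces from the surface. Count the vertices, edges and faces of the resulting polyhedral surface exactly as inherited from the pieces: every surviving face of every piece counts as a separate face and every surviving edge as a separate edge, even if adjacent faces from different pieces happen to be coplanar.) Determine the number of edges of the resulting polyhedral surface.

45

A square bipyramid: V=6, E=12, F=8.
Attach a nonagonal antiprism (V=18, E=36, F=20) along a 3-gon: merge 3 vertices and 3 edges, delete both glued faces → V=21, E=45, F=26.
Check: V − E + F = 21 − 45 + 26 = 2.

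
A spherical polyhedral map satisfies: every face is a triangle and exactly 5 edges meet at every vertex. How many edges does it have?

30

Each face has 3 edges and each edge borders two faces, so 2E = 3F.
Each vertex has degree 5, so 5V = 2E and hence V = 3F/5.
Euler: V − E + F = 2 ⇒ (3F/5) − (3F/2) + F = 2.
Multiply by 10: (6 − 15 + 10)F = 20, i.e. 1F = 20.
So F = 20, E = 3·20/2 = 30, V = 3·20/5 = 12.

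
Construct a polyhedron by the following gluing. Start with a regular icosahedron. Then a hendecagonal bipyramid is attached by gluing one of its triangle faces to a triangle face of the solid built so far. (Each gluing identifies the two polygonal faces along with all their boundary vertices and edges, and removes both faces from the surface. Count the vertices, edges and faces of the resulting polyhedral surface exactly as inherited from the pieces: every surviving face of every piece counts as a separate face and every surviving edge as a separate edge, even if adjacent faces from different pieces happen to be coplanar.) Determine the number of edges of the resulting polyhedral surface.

60

A regular icosahedron: V=12, E=30, F=20.
Attach a hendecagonal bipyramid (V=13, E=33, F=22) along a 3-gon: merge 3 vertices and 3 edges, delete both glued faces → V=22, E=60, F=40.
Check: V − E + F = 22 − 60 + 40 = 2.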